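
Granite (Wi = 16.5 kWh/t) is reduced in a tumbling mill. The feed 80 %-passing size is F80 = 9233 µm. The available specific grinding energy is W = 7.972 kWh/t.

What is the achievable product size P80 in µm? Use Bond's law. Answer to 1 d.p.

W = 10·Wi·[P80^(−½) − F80^(−½)]
1/√P80 = 1/√F80 + W/(10·Wi)
  = 7.9720/(10·16.5) + 1/√9233 = 0.048315 + 0.010407 = 0.058722
P80 = (1/0.058722)² = 17.0293² = 290.00 µm

P80 = 290.0 µm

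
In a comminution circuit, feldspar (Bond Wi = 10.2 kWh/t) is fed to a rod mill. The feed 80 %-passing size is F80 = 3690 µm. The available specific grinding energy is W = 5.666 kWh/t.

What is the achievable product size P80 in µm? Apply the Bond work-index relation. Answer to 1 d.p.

W = 10·Wi·(P80^(-½) − F80^(-½))
P80^(−½) = W/(10 Wi) + F80^(−½)
  = 5.6660/(10·10.2) + 1/√3690 = 0.055549 + 0.016462 = 0.072011
P80 = (1/0.072011)² = 13.8867² = 192.84 µm

P80 = 192.8 µm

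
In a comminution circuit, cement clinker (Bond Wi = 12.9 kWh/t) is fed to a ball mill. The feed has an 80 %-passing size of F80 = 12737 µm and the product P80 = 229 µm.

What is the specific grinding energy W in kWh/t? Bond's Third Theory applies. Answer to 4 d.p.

W = 10·Wi·(P80^(-½) − F80^(-½))
1/√229 = 0.066082;  1/√12737 = 0.008861
W = 10·12.9·(0.066082 − 0.008861) = 7.3815 kWh/t

W = 7.3815 kWh/t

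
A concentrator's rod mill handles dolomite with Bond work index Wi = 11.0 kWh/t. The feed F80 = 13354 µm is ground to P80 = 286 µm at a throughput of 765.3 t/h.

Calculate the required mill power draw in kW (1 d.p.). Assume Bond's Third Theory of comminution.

W_Bond = 10·Wi·(1/√P₈₀ − 1/√F₈₀)
W = 10·11.0·(1/√286 − 1/√13354) = 10·11.0·(0.050478) = 5.5525 kWh/t
P = W·T = 5.5525·765.3 = 4249.4 kW

P = 4249.4 kW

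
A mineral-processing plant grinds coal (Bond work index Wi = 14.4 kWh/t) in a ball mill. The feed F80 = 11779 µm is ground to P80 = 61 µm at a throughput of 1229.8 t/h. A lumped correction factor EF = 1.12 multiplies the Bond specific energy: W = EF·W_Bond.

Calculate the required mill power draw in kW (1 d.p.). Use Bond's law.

P = 23567.6 kW

W = 10 Wi (1/√P80 − 1/√F80)  [Bond]
W = 10·14.4·(1/√61 − 1/√11779) = 10·14.4·(0.118823) = 17.1105 kWh/t
With EF = 1.12: W = 17.1105·1.12 = 19.1638 kWh/t
P_mill = W·ṁ = 19.1638·1229.8 = 23567.6 kW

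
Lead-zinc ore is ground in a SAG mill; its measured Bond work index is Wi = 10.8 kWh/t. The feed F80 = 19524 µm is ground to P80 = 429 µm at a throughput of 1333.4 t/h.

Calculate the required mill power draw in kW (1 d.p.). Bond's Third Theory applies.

P = 5922.1 kW

Bond: W = 10·Wi·(1/√P80 − 1/√F80)
W = 10·10.8·(1/√429 − 1/√19524) = 10·10.8·(0.041124) = 4.4414 kWh/t
Mill draw = 4.4414 × 1333.4 = 5922.1 kW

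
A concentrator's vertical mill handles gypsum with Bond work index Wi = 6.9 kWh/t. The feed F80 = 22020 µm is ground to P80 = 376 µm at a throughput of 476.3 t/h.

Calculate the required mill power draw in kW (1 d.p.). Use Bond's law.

W = 10 Wi / √P80 − 10 Wi / √F80
W = 10·6.9·(1/√376 − 1/√22020) = 10·6.9·(0.044832) = 3.0934 kWh/t
Power = W × throughput = 3.0934 kWh/t × 476.3 t/h = 1473.4 kW

P = 1473.4 kW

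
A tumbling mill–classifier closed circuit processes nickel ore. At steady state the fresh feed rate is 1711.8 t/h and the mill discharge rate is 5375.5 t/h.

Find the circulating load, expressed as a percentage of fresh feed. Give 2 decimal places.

M = F + R at steady state, so:
R = M − F = 5375.5 − 1711.8 = 3663.7 t/h
CL = 100·R/F = 100·3663.7/1711.8 = 214.03 %

CL = 214.03 %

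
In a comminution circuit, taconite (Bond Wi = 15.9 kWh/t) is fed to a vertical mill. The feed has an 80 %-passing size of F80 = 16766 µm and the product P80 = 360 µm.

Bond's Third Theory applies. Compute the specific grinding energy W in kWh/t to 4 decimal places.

W = 10 Wi / √P80 − 10 Wi / √F80
1/√360 = 0.052705;  1/√16766 = 0.007723
W = 10·15.9·(0.052705 − 0.007723) = 7.1521 kWh/t

W = 7.1521 kWh/t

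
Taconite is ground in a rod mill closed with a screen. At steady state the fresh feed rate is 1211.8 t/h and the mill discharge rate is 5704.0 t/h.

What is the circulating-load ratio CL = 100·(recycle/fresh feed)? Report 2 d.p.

CL = 370.70 %

Steady state: M = F + R.
R = M − F = 5704.0 − 1211.8 = 4492.2 t/h
CL = 100·R/F = 100·4492.2/1211.8 = 370.70 %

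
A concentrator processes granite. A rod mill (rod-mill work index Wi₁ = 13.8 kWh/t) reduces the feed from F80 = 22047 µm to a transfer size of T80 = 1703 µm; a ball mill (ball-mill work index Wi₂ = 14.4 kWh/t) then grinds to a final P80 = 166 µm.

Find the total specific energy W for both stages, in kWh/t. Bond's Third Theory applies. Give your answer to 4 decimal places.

W_Bond = 10·Wi·(1/√P₈₀ − 1/√F₈₀)
Stage 1 (22047→1703 µm, Wi₁=13.8): W₁ = 10·13.8·(0.024232 − 0.006735) = 2.4146 kWh/t
Stage 2 (1703→166 µm, Wi₂=14.4): W₂ = 10·14.4·(0.077615 − 0.024232) = 7.6871 kWh/t
W = W₁ + W₂ = 2.4146 + 7.6871 = 10.1018 kWh/t

W = 10.1018 kWh/t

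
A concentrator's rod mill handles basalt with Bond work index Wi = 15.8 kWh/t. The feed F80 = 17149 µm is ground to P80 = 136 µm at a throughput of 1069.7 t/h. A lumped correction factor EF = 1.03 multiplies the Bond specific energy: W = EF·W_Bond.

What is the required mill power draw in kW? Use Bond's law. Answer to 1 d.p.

W = 10 Wi (P80^-0.5 − F80^-0.5)
W = 10·15.8·(1/√136 − 1/√17149) = 10·15.8·(0.078113) = 12.3419 kWh/t
With EF = 1.03: W = 12.3419·1.03 = 12.7121 kWh/t
Mill draw = 12.7121 × 1069.7 = 13598.1 kW

P = 13598.1 kW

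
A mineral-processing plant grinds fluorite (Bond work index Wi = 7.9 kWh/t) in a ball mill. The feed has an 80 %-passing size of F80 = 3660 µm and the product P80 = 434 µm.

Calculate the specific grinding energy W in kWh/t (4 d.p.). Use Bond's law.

W = 2.4863 kWh/t

W = 10·Wi·(P80^(-½) − F80^(-½))
1/√434 = 0.048002;  1/√3660 = 0.016529
W = 10·7.9·(0.048002 − 0.016529) = 2.4863 kWh/t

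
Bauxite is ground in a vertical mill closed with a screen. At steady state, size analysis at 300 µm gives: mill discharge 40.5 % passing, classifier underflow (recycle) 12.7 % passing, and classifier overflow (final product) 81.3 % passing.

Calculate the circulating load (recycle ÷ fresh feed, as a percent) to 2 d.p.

Let r = R/F. Size balance at 300 µm:
r = (o − d)/(d − u)
r = (81.3 − 40.5)/(40.5 − 12.7) = 40.8/27.8 = 1.4676
CL = 100·r = 146.76 %

CL = 146.76 %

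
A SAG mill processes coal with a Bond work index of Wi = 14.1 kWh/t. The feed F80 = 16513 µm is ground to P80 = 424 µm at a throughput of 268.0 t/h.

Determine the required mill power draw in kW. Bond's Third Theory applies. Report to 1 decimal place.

Bond: W = 10·Wi·(1/√P80 − 1/√F80)
W = 10·14.1·(1/√424 − 1/√16513) = 10·14.1·(0.040782) = 5.7503 kWh/t
P = W·T = 5.7503·268.0 = 1541.1 kW

P = 1541.1 kW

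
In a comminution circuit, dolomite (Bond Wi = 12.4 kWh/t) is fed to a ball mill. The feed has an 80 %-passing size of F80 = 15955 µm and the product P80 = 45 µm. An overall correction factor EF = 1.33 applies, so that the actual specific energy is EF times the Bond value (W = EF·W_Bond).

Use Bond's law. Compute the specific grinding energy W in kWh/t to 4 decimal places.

W = 10·Wi·[P80^(−½) − F80^(−½)]
1/√45 = 0.149071;  1/√15955 = 0.007917
W = 10·12.4·(0.149071 − 0.007917) = 17.5031 kWh/t
With EF = 1.33: W = 17.5031·1.33 = 23.2792 kWh/t

W = 23.2792 kWh/t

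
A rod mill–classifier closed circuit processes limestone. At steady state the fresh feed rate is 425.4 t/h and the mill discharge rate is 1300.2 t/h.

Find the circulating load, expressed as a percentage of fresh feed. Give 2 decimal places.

CL = 205.64 %

M = F + R at steady state, so:
R = M − F = 1300.2 − 425.4 = 874.8 t/h
CL = 100·R/F = 100·874.8/425.4 = 205.64 %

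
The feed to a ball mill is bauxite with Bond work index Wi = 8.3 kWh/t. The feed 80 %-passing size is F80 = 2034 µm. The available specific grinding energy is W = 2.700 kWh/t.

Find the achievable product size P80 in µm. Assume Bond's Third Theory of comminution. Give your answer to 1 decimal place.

W = 10·Wi·[P80^(−½) − F80^(−½)]
1/√P80 = 1/√F80 + W/(10·Wi)
  = 2.7000/(10·8.3) + 1/√2034 = 0.032530 + 0.022173 = 0.054703
P80 = (1/0.054703)² = 18.2805² = 334.18 µm

P80 = 334.2 µm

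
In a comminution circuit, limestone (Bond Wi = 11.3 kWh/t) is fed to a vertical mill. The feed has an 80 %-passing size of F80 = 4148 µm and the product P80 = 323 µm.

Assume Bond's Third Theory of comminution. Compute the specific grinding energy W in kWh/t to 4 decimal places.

W_Bond = 10·Wi·(1/√P₈₀ − 1/√F₈₀)
1/√323 = 0.055641;  1/√4148 = 0.015527
W = 10·11.3·(0.055641 − 0.015527) = 4.5330 kWh/t

W = 4.5330 kWh/t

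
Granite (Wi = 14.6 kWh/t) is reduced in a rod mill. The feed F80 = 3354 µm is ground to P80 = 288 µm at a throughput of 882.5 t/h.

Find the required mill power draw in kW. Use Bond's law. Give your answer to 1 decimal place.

P = 5367.5 kW

W = 10·Wi·[P80^(−½) − F80^(−½)]
W = 10·14.6·(1/√288 − 1/√3354) = 10·14.6·(0.041659) = 6.0821 kWh/t
P = W·T = 6.0821·882.5 = 5367.5 kW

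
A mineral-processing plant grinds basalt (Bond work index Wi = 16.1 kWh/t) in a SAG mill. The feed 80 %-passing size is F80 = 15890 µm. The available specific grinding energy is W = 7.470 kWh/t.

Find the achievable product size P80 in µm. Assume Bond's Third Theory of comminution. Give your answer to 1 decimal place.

W = 10 Wi / √P80 − 10 Wi / √F80
P80^-0.5 = F80^-0.5 + W/(10 Wi)
  = 7.4700/(10·16.1) + 1/√15890 = 0.046398 + 0.007933 = 0.054331
P80 = (1/0.054331)² = 18.4059² = 338.78 µm

P80 = 338.8 µm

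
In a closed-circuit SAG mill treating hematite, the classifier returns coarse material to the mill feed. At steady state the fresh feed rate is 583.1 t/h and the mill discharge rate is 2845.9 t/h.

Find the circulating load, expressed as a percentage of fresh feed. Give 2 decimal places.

CL = 388.06 %

Discharge = new feed + return, hence
R = M − F = 2845.9 − 583.1 = 2262.8 t/h
CL = 100·R/F = 100·2262.8/583.1 = 388.06 %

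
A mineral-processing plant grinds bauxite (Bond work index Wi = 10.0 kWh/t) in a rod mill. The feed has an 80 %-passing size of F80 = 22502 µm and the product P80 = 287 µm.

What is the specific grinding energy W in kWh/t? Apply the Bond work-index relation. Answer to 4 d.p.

W = 10·Wi·(P80^(-½) − F80^(-½))
1/√287 = 0.059028;  1/√22502 = 0.006666
W = 10·10.0·(0.059028 − 0.006666) = 5.2362 kWh/t

W = 5.2362 kWh/t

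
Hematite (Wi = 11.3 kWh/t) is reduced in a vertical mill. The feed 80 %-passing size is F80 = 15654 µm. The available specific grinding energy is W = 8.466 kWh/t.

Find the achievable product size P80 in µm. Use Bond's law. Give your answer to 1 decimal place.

W = 10 Wi (P80^-0.5 − F80^-0.5)
⇒ 1/√P80 = W/(10·Wi) + 1/√F80
  = 8.4660/(10·11.3) + 1/√15654 = 0.074920 + 0.007993 = 0.082913
P80 = (1/0.082913)² = 12.0608² = 145.46 µm

P80 = 145.5 µm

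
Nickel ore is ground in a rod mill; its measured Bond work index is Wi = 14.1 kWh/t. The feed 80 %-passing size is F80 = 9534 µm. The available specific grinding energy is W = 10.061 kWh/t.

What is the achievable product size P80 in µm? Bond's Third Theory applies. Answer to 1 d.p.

P80 = 150.2 µm

Bond: W = 10·Wi·(1/√P80 − 1/√F80)
P80^-0.5 = F80^-0.5 + W/(10 Wi)
  = 10.0610/(10·14.1) + 1/√9534 = 0.071355 + 0.010241 = 0.081596
P80 = (1/0.081596)² = 12.2555² = 150.20 µm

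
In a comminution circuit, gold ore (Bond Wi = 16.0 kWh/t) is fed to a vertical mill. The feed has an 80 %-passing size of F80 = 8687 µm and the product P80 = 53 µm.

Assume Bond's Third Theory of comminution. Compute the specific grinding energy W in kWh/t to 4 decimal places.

W = 10 Wi (P80^-0.5 − F80^-0.5)
1/√53 = 0.137361;  1/√8687 = 0.010729
W = 10·16.0·(0.137361 − 0.010729) = 20.2610 kWh/t

W = 20.2610 kWh/t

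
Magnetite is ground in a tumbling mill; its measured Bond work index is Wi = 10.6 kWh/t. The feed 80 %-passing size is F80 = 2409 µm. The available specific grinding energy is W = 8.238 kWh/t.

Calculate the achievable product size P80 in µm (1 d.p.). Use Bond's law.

P80 = 103.9 µm

W = 10 Wi (1/√P80 − 1/√F80)  [Bond]
P80^-0.5 = F80^-0.5 + W/(10 Wi)
  = 8.2380/(10·10.6) + 1/√2409 = 0.077717 + 0.020374 = 0.098091
P80 = (1/0.098091)² = 10.1946² = 103.93 µm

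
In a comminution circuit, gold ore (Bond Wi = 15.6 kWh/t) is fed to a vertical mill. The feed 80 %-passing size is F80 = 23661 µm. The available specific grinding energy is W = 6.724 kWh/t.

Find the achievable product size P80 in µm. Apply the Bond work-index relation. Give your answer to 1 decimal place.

P80 = 406.4 µm

W = 10 Wi (1/√P80 − 1/√F80)  [Bond]
P80^(−½) = W/(10 Wi) + F80^(−½)
  = 6.7240/(10·15.6) + 1/√23661 = 0.043103 + 0.006501 = 0.049604
P80 = (1/0.049604)² = 20.1598² = 406.42 µm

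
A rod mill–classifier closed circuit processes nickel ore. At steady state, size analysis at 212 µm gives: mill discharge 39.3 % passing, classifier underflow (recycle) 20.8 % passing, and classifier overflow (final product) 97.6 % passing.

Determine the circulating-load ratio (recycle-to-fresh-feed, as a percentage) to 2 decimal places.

Classifier node, passing 212 µm:
(1+r)·d = r·u + o ⇒ r = (o−d)/(d−u)
r = (97.6 − 39.3)/(39.3 − 20.8) = 58.3/18.5 = 3.1514
CL = 100·r = 315.14 %

CL = 315.14 %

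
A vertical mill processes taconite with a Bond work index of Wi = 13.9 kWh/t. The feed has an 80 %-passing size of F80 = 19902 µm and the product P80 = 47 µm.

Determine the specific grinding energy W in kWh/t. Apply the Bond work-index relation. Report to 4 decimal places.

Bond: W = 10·Wi·(1/√P80 − 1/√F80)
1/√47 = 0.145865;  1/√19902 = 0.007088
W = 10·13.9·(0.145865 − 0.007088) = 19.2899 kWh/t

W = 19.2899 kWh/t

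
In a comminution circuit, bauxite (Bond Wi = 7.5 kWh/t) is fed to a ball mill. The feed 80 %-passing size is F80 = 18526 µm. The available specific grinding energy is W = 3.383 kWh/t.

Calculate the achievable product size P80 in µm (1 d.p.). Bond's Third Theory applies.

W = 10 Wi (1/√P80 − 1/√F80)  [Bond]
⇒ 1/√P80 = W/(10 Wi) + 1/√F80
  = 3.3830/(10·7.5) + 1/√18526 = 0.045107 + 0.007347 = 0.052454
P80 = (1/0.052454)² = 19.0644² = 363.45 µm

P80 = 363.5 µm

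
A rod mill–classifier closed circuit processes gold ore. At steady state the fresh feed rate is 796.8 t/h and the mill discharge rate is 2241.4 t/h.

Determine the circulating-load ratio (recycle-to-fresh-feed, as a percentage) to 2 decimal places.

CL = 181.30 %

Mill node: discharge = fresh + recycle.
R = M − F = 2241.4 − 796.8 = 1444.6 t/h
CL = 100·R/F = 100·1444.6/796.8 = 181.30 %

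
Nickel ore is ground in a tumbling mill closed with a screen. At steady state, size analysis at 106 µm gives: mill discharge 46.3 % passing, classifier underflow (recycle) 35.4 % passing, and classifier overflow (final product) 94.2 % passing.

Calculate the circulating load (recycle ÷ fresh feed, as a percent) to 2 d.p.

CL = 439.45 %

Mass balance on the −106 µm fraction:
Fd + Rd = Ru + Fo ⇒ R/F = (o−d)/(d−u)
r = (94.2 − 46.3)/(46.3 − 35.4) = 47.9/10.9 = 4.3945
CL = 100·r = 439.45 %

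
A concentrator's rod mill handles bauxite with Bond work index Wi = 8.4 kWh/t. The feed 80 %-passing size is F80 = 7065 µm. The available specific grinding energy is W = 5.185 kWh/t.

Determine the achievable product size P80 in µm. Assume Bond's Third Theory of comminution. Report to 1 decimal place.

W = 10 Wi (P80^-0.5 − F80^-0.5)
⇒ 1/√P80 = W/(10·Wi) + 1/√F80
  = 5.1850/(10·8.4) + 1/√7065 = 0.061726 + 0.011897 = 0.073623
P80 = (1/0.073623)² = 13.5826² = 184.49 µm

P80 = 184.5 µm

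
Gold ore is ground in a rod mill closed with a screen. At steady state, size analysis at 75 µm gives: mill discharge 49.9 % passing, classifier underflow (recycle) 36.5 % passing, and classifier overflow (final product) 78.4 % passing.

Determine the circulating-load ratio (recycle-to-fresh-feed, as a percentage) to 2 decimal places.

CL = 212.69 %

Mass balance on the −75 µm fraction:
Fd + Rd = Ru + Fo ⇒ R/F = (o−d)/(d−u)
r = (78.4 − 49.9)/(49.9 − 36.5) = 28.5/13.4 = 2.1269
CL = 100·r = 212.69 %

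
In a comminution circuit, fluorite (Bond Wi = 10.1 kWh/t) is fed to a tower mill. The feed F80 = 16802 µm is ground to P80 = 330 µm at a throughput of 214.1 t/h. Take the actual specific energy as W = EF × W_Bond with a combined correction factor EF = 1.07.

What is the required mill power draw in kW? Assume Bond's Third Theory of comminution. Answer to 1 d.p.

W = 10·Wi·(P80^(-½) − F80^(-½))
W = 10·10.1·(1/√330 − 1/√16802) = 10·10.1·(0.047333) = 4.7807 kWh/t
W_actual = 1.07 × 4.7807 = 5.1153 kWh/t
P = W·T = 5.1153·214.1 = 1095.2 kW

P = 1095.2 kW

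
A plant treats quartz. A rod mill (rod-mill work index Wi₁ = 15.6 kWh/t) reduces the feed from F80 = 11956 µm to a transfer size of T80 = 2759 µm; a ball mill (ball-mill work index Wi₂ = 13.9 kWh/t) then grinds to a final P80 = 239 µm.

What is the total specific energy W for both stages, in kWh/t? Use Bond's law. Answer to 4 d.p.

W = 10 Wi (1/√P80 − 1/√F80)  [Bond]
Stage 1 (11956→2759 µm, Wi₁=15.6): W₁ = 10·15.6·(0.019038 − 0.009145) = 1.5433 kWh/t
Stage 2 (2759→239 µm, Wi₂=13.9): W₂ = 10·13.9·(0.064685 − 0.019038) = 6.3449 kWh/t
W = W₁ + W₂ = 1.5433 + 6.3449 = 7.8881 kWh/t

W = 7.8881 kWh/t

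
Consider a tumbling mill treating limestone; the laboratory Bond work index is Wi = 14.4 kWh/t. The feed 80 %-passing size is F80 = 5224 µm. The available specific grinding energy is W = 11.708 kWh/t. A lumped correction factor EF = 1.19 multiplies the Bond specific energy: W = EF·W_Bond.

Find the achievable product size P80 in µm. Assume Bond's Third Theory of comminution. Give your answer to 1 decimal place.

W_Bond = 10·Wi·(1/√P₈₀ − 1/√F₈₀)
W_Bond = W / EF = 11.708 / 1.19 = 9.8387 kWh/t
⇒ 1/√P80 = W_Bond/(10·Wi) + 1/√F80
  = 9.8387/(10·14.4) + 1/√5224 = 0.068324 + 0.013836 = 0.082160
P80 = (1/0.082160)² = 12.1714² = 148.14 µm

P80 = 148.1 µm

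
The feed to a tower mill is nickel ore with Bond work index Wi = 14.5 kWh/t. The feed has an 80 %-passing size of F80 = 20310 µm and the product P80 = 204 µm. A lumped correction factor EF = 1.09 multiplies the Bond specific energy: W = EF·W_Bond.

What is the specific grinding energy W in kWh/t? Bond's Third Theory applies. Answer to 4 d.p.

W = 9.9567 kWh/t

W = 10 Wi (1/√P80 − 1/√F80)  [Bond]
1/√204 = 0.070014;  1/√20310 = 0.007017
W = 10·14.5·(0.070014 − 0.007017) = 9.1346 kWh/t
Corrected W = EF·W_Bond = 1.09·9.1346 = 9.9567 kWh/t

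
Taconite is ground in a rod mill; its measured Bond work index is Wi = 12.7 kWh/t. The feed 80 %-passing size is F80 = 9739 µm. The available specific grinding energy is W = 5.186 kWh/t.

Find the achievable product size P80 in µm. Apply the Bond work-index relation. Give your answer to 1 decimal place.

P80 = 385.0 µm

Bond: W = 10·Wi·(1/√P80 − 1/√F80)
P80^(−½) = W/(10 Wi) + F80^(−½)
  = 5.1860/(10·12.7) + 1/√9739 = 0.040835 + 0.010133 = 0.050968
P80 = (1/0.050968)² = 19.6202² = 384.95 µm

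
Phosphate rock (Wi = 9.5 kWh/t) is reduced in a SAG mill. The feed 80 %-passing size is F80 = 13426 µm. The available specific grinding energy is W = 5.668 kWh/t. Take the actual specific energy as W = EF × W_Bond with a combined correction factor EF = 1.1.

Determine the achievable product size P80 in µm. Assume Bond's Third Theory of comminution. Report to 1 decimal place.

W = 10 Wi (1/√P80 − 1/√F80)  [Bond]
W_Bond = W / EF = 5.668 / 1.1 = 5.1527 kWh/t
1/√P80 = 1/√F80 + W_Bond/(10·Wi)
  = 5.1527/(10·9.5) + 1/√13426 = 0.054239 + 0.008630 = 0.062870
P80 = (1/0.062870)² = 15.9060² = 253.00 µm

P80 = 253.0 µm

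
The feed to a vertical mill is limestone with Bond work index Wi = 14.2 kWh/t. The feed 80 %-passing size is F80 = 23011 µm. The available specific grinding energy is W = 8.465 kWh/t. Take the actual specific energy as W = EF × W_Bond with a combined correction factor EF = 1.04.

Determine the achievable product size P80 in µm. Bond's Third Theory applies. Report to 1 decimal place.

P80 = 244.8 µm

W = 10·Wi·(P80^(-½) − F80^(-½))
W_Bond = W / EF = 8.465 / 1.04 = 8.1394 kWh/t
P80^(−½) = W_Bond/(10 Wi) + F80^(−½)
  = 8.1394/(10·14.2) + 1/√23011 = 0.057320 + 0.006592 = 0.063912
P80 = (1/0.063912)² = 15.6465² = 244.81 µm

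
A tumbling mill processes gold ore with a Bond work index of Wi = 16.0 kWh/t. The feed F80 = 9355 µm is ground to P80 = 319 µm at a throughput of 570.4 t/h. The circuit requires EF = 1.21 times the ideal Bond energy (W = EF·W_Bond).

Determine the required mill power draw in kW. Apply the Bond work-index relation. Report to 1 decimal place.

W = 10·Wi·(P80^(-½) − F80^(-½))
W = 10·16.0·(1/√319 − 1/√9355) = 10·16.0·(0.045650) = 7.3040 kWh/t
Apply correction: 7.3040 × 1.21 = 8.8379 kWh/t
Power = W × throughput = 8.8379 kWh/t × 570.4 t/h = 5041.1 kW

P = 5041.1 kW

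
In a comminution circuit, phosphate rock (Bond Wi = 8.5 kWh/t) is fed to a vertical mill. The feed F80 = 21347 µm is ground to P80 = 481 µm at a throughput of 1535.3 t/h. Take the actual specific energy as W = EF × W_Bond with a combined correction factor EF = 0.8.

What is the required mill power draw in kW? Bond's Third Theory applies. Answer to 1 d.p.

P = 4045.7 kW

W = 10 Wi (P80^-0.5 − F80^-0.5)
W = 10·8.5·(1/√481 − 1/√21347) = 10·8.5·(0.038752) = 3.2939 kWh/t
W_actual = 0.8 × 3.2939 = 2.6351 kWh/t
Mill draw = 2.6351 × 1535.3 = 4045.7 kW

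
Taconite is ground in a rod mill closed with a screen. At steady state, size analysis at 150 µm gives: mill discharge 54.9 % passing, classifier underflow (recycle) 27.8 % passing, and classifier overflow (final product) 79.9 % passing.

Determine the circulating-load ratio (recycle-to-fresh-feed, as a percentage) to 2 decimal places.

CL = 92.25 %

Let r = R/F. Size balance at 150 µm:
(1+r)d = ru + o → r = (o−d)/(d−u)
r = (79.9 − 54.9)/(54.9 − 27.8) = 25.0/27.1 = 0.9225
CL = 100·r = 92.25 %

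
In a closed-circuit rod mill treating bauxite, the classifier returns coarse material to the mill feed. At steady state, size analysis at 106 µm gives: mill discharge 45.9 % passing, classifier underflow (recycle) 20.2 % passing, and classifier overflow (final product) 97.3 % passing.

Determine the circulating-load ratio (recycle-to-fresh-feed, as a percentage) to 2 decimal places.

CL = 200.00 %

Classifier node, passing 106 µm:
d + r·d = r·u + o → r(d−u) = o−d
r = (97.3 − 45.9)/(45.9 − 20.2) = 51.4/25.7 = 2.0000
CL = 100·r = 200.00 %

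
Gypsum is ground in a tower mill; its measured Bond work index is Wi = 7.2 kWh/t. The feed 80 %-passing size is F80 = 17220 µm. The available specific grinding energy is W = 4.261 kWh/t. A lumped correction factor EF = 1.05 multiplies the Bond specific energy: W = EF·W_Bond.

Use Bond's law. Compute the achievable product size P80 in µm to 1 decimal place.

W = 10 Wi (1/√P80 − 1/√F80)  [Bond]
W_Bond = W / EF = 4.261 / 1.05 = 4.0581 kWh/t
P80^-0.5 = F80^-0.5 + W_Bond/(10 Wi)
  = 4.0581/(10·7.2) + 1/√17220 = 0.056362 + 0.007620 = 0.063983
P80 = (1/0.063983)² = 15.6292² = 244.27 µm

P80 = 244.3 µm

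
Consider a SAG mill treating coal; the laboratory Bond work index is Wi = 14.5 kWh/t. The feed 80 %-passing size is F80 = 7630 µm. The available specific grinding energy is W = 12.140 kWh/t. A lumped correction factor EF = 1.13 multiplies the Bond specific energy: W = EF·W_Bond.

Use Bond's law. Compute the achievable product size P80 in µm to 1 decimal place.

W = 10·Wi·[P80^(−½) − F80^(−½)]
W_Bond = W / EF = 12.140 / 1.13 = 10.7434 kWh/t
⇒ 1/√P80 = W_Bond/(10·Wi) + 1/√F80
  = 10.7434/(10·14.5) + 1/√7630 = 0.074092 + 0.011448 = 0.085540
P80 = (1/0.085540)² = 11.6904² = 136.67 µm

P80 = 136.7 µm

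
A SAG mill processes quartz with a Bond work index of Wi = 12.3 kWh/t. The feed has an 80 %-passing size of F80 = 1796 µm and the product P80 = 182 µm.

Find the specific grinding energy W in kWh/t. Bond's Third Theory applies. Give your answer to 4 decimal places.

W = 10 Wi (P80^-0.5 − F80^-0.5)
1/√182 = 0.074125;  1/√1796 = 0.023596
W = 10·12.3·(0.074125 − 0.023596) = 6.2150 kWh/t

W = 6.2150 kWh/t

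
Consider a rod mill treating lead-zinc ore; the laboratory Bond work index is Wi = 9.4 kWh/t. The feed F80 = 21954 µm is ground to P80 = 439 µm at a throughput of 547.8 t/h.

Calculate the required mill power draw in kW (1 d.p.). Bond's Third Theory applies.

P = 2110.1 kW

W_Bond = 10·Wi·(1/√P₈₀ − 1/√F₈₀)
W = 10·9.4·(1/√439 − 1/√21954) = 10·9.4·(0.040978) = 3.8520 kWh/t
Mill draw = 3.8520 × 547.8 = 2110.1 kW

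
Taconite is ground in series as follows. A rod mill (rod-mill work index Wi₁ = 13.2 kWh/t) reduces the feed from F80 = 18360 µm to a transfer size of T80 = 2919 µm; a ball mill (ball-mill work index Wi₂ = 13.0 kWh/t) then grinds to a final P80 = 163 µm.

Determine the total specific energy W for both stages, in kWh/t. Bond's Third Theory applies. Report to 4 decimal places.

Bond: W = 10·Wi·(1/√P80 − 1/√F80)
Stage 1 (18360→2919 µm, Wi₁=13.2): W₁ = 10·13.2·(0.018509 − 0.007380) = 1.4690 kWh/t
Stage 2 (2919→163 µm, Wi₂=13.0): W₂ = 10·13.0·(0.078326 − 0.018509) = 7.7762 kWh/t
W = W₁ + W₂ = 1.4690 + 7.7762 = 9.2452 kWh/t

W = 9.2452 kWh/t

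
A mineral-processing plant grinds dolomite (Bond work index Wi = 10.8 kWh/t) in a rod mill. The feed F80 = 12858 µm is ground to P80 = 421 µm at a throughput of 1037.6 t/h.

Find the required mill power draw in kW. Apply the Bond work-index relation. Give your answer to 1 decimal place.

W = 10·Wi·[P80^(−½) − F80^(−½)]
W = 10·10.8·(1/√421 − 1/√12858) = 10·10.8·(0.039918) = 4.3112 kWh/t
P_mill = W·ṁ = 4.3112·1037.6 = 4473.3 kW

P = 4473.3 kW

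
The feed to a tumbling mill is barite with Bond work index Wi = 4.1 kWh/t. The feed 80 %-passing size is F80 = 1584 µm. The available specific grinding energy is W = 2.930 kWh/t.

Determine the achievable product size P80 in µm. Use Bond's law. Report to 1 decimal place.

W = 10 Wi (P80^-0.5 − F80^-0.5)
P80^(−½) = W/(10 Wi) + F80^(−½)
  = 2.9300/(10·4.1) + 1/√1584 = 0.071463 + 0.025126 = 0.096589
P80 = (1/0.096589)² = 10.3531² = 107.19 µm

P80 = 107.2 µm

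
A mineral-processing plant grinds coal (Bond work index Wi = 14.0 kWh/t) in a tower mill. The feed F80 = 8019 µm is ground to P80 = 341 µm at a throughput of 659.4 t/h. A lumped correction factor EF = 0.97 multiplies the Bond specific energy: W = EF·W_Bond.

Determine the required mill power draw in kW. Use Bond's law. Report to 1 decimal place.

W = 10 Wi (1/√P80 − 1/√F80)  [Bond]
W = 10·14.0·(1/√341 − 1/√8019) = 10·14.0·(0.042986) = 6.0180 kWh/t
W_actual = 0.97 × 6.0180 = 5.8375 kWh/t
P = W·T = 5.8375·659.4 = 3849.2 kW

P = 3849.2 kW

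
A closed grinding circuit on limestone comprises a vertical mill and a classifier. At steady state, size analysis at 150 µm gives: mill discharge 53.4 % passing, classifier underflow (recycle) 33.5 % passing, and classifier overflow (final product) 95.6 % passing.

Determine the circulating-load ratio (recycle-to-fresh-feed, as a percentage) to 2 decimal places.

CL = 212.06 %

Let r = R/F. Size balance at 150 µm:
r = (o − d)/(d − u)
r = (95.6 − 53.4)/(53.4 − 33.5) = 42.2/19.9 = 2.1206
CL = 100·r = 212.06 %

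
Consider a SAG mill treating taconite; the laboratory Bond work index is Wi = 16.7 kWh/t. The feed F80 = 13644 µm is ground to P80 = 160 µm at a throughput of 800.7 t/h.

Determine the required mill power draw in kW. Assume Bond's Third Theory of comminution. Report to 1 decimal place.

W_Bond = 10·Wi·(1/√P₈₀ − 1/√F₈₀)
W = 10·16.7·(1/√160 − 1/√13644) = 10·16.7·(0.070496) = 11.7728 kWh/t
Power = W × throughput = 11.7728 kWh/t × 800.7 t/h = 9426.5 kW

P = 9426.5 kW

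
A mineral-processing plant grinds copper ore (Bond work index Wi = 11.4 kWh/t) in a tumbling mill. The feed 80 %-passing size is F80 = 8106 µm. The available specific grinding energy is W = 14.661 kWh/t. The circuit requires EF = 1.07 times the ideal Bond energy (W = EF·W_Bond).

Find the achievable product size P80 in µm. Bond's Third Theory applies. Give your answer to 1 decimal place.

Bond: W = 10·Wi·(1/√P80 − 1/√F80)
W_Bond = W / EF = 14.661 / 1.07 = 13.7019 kWh/t
⇒ 1/√P80 = W_Bond/(10·Wi) + 1/√F80
  = 13.7019/(10·11.4) + 1/√8106 = 0.120192 + 0.011107 = 0.131299
P80 = (1/0.131299)² = 7.6162² = 58.01 µm

P80 = 58.0 µm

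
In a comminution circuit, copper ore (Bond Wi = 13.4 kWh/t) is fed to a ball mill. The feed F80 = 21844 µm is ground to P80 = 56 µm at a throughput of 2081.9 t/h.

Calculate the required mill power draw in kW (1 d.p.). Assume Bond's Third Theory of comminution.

Bond:  W = 10 Wi (1/√P − 1/√F)
W = 10·13.4·(1/√56 − 1/√21844) = 10·13.4·(0.126865) = 16.9999 kWh/t
P_mill = W·ṁ = 16.9999·2081.9 = 35392.0 kW

P = 35392.0 kW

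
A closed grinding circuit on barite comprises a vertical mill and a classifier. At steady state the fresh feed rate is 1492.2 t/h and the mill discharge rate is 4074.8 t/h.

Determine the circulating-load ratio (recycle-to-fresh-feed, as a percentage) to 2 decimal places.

CL = 173.07 %

Mill node: discharge = fresh + recycle.
R = M − F = 4074.8 − 1492.2 = 2582.6 t/h
CL = 100·R/F = 100·2582.6/1492.2 = 173.07 %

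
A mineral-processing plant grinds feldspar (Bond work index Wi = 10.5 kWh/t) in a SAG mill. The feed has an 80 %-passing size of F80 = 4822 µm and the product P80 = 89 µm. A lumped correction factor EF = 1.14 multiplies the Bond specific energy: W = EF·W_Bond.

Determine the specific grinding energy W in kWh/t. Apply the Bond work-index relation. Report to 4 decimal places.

W = 10.9644 kWh/t

Bond: W = 10·Wi·(1/√P80 − 1/√F80)
1/√89 = 0.106000;  1/√4822 = 0.014401
W = 10·10.5·(0.106000 − 0.014401) = 9.6179 kWh/t
Apply correction: 9.6179 × 1.14 = 10.9644 kWh/t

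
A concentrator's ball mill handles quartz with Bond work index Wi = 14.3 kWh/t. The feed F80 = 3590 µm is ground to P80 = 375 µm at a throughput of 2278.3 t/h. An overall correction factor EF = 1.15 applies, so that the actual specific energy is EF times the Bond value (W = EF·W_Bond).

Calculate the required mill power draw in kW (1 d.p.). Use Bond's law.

W = 10 Wi / √P80 − 10 Wi / √F80
W = 10·14.3·(1/√375 − 1/√3590) = 10·14.3·(0.034950) = 4.9978 kWh/t
With EF = 1.15: W = 4.9978·1.15 = 5.7475 kWh/t
P = W·T = 5.7475·2278.3 = 13094.6 kW

P = 13094.6 kW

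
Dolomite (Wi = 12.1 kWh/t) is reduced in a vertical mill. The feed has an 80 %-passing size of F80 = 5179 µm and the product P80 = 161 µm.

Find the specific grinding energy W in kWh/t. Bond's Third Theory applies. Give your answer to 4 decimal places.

W = 7.8548 kWh/t

W_Bond = 10·Wi·(1/√P₈₀ − 1/√F₈₀)
1/√161 = 0.078811;  1/√5179 = 0.013896
W = 10·12.1·(0.078811 − 0.013896) = 7.8548 kWh/t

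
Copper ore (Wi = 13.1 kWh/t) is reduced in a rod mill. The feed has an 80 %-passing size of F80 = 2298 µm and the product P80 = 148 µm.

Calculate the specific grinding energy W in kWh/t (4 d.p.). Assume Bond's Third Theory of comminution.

W = 10 Wi / √P80 − 10 Wi / √F80
1/√148 = 0.082199;  1/√2298 = 0.020861
W = 10·13.1·(0.082199 − 0.020861) = 8.0354 kWh/t

W = 8.0354 kWh/t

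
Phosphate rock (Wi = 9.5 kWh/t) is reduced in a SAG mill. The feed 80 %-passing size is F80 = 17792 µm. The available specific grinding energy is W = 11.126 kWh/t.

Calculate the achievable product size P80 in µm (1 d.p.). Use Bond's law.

W = 10 Wi / √P80 − 10 Wi / √F80
P80^-0.5 = F80^-0.5 + W/(10 Wi)
  = 11.1260/(10·9.5) + 1/√17792 = 0.117116 + 0.007497 = 0.124613
P80 = (1/0.124613)² = 8.0249² = 64.40 µm

P80 = 64.4 µm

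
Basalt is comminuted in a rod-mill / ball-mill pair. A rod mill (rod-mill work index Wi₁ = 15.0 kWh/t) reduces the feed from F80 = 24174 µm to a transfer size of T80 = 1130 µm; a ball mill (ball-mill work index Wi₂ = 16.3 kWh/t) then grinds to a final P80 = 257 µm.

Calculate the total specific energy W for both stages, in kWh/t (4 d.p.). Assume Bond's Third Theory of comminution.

W = 10·Wi·[P80^(−½) − F80^(−½)]
Stage 1 (24174→1130 µm, Wi₁=15.0): W₁ = 10·15.0·(0.029748 − 0.006432) = 3.4975 kWh/t
Stage 2 (1130→257 µm, Wi₂=16.3): W₂ = 10·16.3·(0.062378 − 0.029748) = 5.3187 kWh/t
W = W₁ + W₂ = 3.4975 + 5.3187 = 8.8162 kWh/t

W = 8.8162 kWh/t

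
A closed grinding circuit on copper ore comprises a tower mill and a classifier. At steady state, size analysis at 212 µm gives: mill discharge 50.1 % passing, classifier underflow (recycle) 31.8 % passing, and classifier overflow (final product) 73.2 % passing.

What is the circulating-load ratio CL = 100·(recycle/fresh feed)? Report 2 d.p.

CL = 126.23 %

Let r = R/F. Size balance at 212 µm:
Fd + Rd = Ru + Fo ⇒ R/F = (o−d)/(d−u)
r = (73.2 − 50.1)/(50.1 − 31.8) = 23.1/18.3 = 1.2623
CL = 100·r = 126.23 %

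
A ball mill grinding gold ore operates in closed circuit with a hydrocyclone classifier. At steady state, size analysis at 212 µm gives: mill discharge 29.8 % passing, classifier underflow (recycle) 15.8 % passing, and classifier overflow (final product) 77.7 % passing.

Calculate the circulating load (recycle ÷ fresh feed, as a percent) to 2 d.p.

CL = 342.14 %

Two-product formula at 212 µm:
Fd + Rd = Ru + Fo ⇒ R/F = (o−d)/(d−u)
r = (77.7 − 29.8)/(29.8 − 15.8) = 47.9/14.0 = 3.4214
CL = 100·r = 342.14 %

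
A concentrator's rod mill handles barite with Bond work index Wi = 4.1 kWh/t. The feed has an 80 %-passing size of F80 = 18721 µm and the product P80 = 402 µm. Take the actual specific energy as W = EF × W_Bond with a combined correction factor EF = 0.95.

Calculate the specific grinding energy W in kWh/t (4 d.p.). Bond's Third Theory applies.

W = 10·Wi·(P80^(-½) − F80^(-½))
1/√402 = 0.049875;  1/√18721 = 0.007309
W = 10·4.1·(0.049875 − 0.007309) = 1.7452 kWh/t
W_actual = 0.95 × 1.7452 = 1.6580 kWh/t

W = 1.6580 kWh/t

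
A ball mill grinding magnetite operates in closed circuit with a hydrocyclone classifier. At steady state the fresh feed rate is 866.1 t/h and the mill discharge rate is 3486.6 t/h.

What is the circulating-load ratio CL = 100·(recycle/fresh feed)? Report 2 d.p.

CL = 302.56 %

Steady state: M = F + R.
R = M − F = 3486.6 − 866.1 = 2620.5 t/h
CL = 100·R/F = 100·2620.5/866.1 = 302.56 %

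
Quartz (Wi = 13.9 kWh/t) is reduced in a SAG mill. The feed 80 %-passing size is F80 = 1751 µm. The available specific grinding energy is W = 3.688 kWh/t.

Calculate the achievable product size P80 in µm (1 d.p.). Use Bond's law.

W = 10 Wi (P80^-0.5 − F80^-0.5)
⇒ 1/√P80 = W/(10·Wi) + 1/√F80
  = 3.6880/(10·13.9) + 1/√1751 = 0.026532 + 0.023898 = 0.050430
P80 = (1/0.050430)² = 19.8294² = 393.21 µm

P80 = 393.2 µm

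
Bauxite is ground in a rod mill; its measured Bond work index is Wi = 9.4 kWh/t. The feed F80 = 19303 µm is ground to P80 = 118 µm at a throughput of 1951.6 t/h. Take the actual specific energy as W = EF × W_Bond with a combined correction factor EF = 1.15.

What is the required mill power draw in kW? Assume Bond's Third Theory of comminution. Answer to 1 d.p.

W = 10·Wi·[P80^(−½) − F80^(−½)]
W = 10·9.4·(1/√118 − 1/√19303) = 10·9.4·(0.084860) = 7.9768 kWh/t
With EF = 1.15: W = 7.9768·1.15 = 9.1734 kWh/t
Power = W × throughput = 9.1734 kWh/t × 1951.6 t/h = 17902.7 kW

P = 17902.7 kW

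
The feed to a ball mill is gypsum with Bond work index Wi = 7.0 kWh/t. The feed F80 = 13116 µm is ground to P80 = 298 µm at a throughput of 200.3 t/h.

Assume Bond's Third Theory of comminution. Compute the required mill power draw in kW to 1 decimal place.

W = 10·Wi·[P80^(−½) − F80^(−½)]
W = 10·7.0·(1/√298 − 1/√13116) = 10·7.0·(0.049197) = 3.4438 kWh/t
P = W·T = 3.4438·200.3 = 689.8 kW

P = 689.8 kW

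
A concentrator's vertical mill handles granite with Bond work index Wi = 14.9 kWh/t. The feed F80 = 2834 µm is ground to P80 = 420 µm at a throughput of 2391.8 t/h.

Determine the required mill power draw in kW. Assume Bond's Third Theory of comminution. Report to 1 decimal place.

W = 10·Wi·[P80^(−½) − F80^(−½)]
W = 10·14.9·(1/√420 − 1/√2834) = 10·14.9·(0.030010) = 4.4716 kWh/t
P = W·T = 4.4716·2391.8 = 10695.1 kW

P = 10695.1 kW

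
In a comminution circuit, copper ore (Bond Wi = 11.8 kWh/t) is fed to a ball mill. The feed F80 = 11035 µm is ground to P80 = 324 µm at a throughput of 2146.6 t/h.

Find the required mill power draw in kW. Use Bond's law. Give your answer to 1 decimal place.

P = 11660.9 kW

Bond:  W = 10 Wi (1/√P − 1/√F)
W = 10·11.8·(1/√324 − 1/√11035) = 10·11.8·(0.046036) = 5.4323 kWh/t
Power = W × throughput = 5.4323 kWh/t × 2146.6 t/h = 11660.9 kW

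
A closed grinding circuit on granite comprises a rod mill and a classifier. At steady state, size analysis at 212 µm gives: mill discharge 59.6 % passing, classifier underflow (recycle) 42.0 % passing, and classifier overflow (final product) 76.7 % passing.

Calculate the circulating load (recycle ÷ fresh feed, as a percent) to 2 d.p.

CL = 97.16 %

Two-product formula at 212 µm:
(1+r)d = ru + o → r = (o−d)/(d−u)
r = (76.7 − 59.6)/(59.6 − 42.0) = 17.1/17.6 = 0.9716
CL = 100·r = 97.16 %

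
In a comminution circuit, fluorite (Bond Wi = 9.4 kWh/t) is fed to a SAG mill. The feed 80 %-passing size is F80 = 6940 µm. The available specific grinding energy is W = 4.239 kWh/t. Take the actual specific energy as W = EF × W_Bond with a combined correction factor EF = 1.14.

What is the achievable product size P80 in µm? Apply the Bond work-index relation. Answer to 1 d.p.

Bond: W = 10·Wi·(1/√P80 − 1/√F80)
W_Bond = W / EF = 4.239 / 1.14 = 3.7184 kWh/t
P80^-0.5 = F80^-0.5 + W_Bond/(10 Wi)
  = 3.7184/(10·9.4) + 1/√6940 = 0.039558 + 0.012004 = 0.051562
P80 = (1/0.051562)² = 19.3943² = 376.14 µm

P80 = 376.1 µm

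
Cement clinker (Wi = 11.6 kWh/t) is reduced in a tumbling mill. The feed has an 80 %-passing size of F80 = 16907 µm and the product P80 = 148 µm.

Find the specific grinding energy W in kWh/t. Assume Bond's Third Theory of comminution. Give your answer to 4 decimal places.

W = 8.6430 kWh/t

W_Bond = 10·Wi·(1/√P₈₀ − 1/√F₈₀)
1/√148 = 0.082199;  1/√16907 = 0.007691
W = 10·11.6·(0.082199 − 0.007691) = 8.6430 kWh/t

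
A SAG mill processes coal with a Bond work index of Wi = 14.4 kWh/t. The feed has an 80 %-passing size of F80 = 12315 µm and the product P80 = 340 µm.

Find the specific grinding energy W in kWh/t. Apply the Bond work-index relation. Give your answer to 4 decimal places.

W = 6.5119 kWh/t

W = 10 Wi (1/√P80 − 1/√F80)  [Bond]
1/√340 = 0.054233;  1/√12315 = 0.009011
W = 10·14.4·(0.054233 − 0.009011) = 6.5119 kWh/t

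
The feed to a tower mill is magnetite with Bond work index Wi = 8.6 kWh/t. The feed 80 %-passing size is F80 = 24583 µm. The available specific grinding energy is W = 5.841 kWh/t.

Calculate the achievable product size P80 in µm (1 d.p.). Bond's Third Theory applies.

W = 10·Wi·(P80^(-½) − F80^(-½))
⇒ 1/√P80 = W/(10 Wi) + 1/√F80
  = 5.8410/(10·8.6) + 1/√24583 = 0.067919 + 0.006378 = 0.074297
P80 = (1/0.074297)² = 13.4596² = 181.16 µm

P80 = 181.2 µm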